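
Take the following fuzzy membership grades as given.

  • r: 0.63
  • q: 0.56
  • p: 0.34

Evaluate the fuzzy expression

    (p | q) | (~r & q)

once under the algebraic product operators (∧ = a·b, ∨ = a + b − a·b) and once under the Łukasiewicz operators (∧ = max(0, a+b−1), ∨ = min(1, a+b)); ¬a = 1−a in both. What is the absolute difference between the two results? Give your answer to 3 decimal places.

Under algebraic product:
  p | q = a + b − a·b on (0.3400, 0.5600) = 0.7096
  ~r = 1 − 0.6300 = 0.3700
  ~r & q = a·b on (0.3700, 0.5600) = 0.2072
  (p | q) | (~r & q) = a + b − a·b on (0.7096, 0.2072) = 0.7698
  → value = 0.7698
Under Łukasiewicz:
  p | q = min(1, a+b) on (0.34, 0.56) = 0.90
  ~r = 1 − 0.63 = 0.37
  ~r & q = max(0, a+b−1) on (0.37, 0.56) = 0.00
  (p | q) | (~r & q) = min(1, a+b) on (0.90, 0.00) = 0.90
  → value = 0.9000
|0.7698 − 0.9000| = 0.130

0.130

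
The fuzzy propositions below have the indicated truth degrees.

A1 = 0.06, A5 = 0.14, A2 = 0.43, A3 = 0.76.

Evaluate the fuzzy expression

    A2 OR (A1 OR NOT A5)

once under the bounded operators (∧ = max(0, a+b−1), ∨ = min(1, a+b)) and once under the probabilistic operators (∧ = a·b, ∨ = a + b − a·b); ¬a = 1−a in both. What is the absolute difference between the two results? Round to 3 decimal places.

0.075

Under bounded:
  NOT A5 = 1 − 0.14 = 0.86
  A1 OR NOT A5 = min(1, a+b) on (0.06, 0.86) = 0.92
  A2 OR (A1 OR NOT A5) = min(1, a+b) on (0.43, 0.92) = 1.00
  → value = 1.0000
Under probabilistic:
  NOT A5 = 1 − 0.1400 = 0.8600
  A1 OR NOT A5 = a + b − a·b on (0.0600, 0.8600) = 0.8684
  A2 OR (A1 OR NOT A5) = a + b − a·b on (0.4300, 0.8684) = 0.9250
  → value = 0.9250
|1.0000 − 0.9250| = 0.075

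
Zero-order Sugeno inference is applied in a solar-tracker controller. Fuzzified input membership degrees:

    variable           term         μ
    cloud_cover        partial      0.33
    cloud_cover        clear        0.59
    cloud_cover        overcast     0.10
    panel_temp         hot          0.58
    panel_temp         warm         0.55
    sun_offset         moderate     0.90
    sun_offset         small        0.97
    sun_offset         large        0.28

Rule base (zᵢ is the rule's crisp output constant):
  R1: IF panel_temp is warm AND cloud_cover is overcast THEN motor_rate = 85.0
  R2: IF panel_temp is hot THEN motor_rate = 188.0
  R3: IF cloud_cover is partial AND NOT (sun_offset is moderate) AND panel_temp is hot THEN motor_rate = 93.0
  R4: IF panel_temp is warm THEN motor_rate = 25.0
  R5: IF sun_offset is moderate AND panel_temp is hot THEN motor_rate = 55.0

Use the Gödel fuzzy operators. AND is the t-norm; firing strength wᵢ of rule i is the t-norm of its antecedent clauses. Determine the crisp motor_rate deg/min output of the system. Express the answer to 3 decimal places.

R1 (z=85.0): warm=0.55, overcast=0.10; AND[min(a, b)] → w = 0.10
R2 (z=188.0): hot=0.58 → w = 0.58
R3 (z=93.0): partial=0.33, ¬moderate=1−0.90=0.10, hot=0.58; AND[min(a, b)] → w = 0.10
R4 (z=25.0): warm=0.55 → w = 0.55
R5 (z=55.0): moderate=0.90, hot=0.58; AND[min(a, b)] → w = 0.58
Weighted average = (0.10·85.0 + 0.58·188.0 + 0.10·93.0 + 0.55·25.0 + 0.58·55.0) / (0.10 + 0.58 + 0.10 + 0.55 + 0.58)
  = 172.4900 / 1.9100 = 90.309

90.309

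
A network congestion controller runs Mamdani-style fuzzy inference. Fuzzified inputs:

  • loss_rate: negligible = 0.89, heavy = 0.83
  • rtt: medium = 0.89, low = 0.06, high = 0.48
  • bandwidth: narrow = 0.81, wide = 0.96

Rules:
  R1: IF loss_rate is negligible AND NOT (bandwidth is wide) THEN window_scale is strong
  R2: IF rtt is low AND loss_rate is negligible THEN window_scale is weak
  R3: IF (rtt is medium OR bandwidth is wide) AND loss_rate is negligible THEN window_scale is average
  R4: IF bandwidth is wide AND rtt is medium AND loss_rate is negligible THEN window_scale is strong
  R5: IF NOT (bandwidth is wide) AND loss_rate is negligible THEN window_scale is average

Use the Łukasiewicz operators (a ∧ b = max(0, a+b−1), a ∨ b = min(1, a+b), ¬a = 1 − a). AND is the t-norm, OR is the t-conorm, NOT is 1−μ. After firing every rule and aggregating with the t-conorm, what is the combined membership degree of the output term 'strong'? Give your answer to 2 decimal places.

0.74

R1: negligible=0.89, ¬wide=1−0.96=0.04; AND[max(0, a+b−1)] → w = 0.00
R2: low=0.06, negligible=0.89; AND[max(0, a+b−1)] → w = 0.00
R3: (medium=0.89 OR wide=0.96) = 1.00; AND[max(0, a+b−1)] with negligible=0.89 → w = 0.89
R4: wide=0.96, medium=0.89, negligible=0.89; AND[max(0, a+b−1)] → w = 0.74
R5: ¬wide=1−0.96=0.04, negligible=0.89; AND[max(0, a+b−1)] → w = 0.00
Rules with consequent 'strong': {R1, R4} → strengths 0.00, 0.74
Aggregate via t-conorm [min(1, a+b)]: 0.74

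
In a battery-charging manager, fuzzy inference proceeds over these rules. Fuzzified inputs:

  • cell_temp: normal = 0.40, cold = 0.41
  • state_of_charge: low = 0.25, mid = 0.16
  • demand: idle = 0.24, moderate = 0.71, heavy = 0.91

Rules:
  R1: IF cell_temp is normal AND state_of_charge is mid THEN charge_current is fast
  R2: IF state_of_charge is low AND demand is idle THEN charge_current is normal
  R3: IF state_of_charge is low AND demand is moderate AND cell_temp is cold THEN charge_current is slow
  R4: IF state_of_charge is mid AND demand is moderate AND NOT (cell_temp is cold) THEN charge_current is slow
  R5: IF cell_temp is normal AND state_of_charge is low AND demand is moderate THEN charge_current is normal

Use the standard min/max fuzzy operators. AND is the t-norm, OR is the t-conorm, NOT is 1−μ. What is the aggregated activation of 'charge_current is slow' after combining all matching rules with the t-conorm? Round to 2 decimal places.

R1: normal=0.40, mid=0.16; AND[min(a, b)] → w = 0.16
R2: low=0.25, idle=0.24; AND[min(a, b)] → w = 0.24
R3: low=0.25, moderate=0.71, cold=0.41; AND[min(a, b)] → w = 0.25
R4: mid=0.16, moderate=0.71, ¬cold=1−0.41=0.59; AND[min(a, b)] → w = 0.16
R5: normal=0.40, low=0.25, moderate=0.71; AND[min(a, b)] → w = 0.25
Rules with consequent 'slow': {R3, R4} → strengths 0.25, 0.16
Aggregate via t-conorm [max(a, b)]: 0.25

0.25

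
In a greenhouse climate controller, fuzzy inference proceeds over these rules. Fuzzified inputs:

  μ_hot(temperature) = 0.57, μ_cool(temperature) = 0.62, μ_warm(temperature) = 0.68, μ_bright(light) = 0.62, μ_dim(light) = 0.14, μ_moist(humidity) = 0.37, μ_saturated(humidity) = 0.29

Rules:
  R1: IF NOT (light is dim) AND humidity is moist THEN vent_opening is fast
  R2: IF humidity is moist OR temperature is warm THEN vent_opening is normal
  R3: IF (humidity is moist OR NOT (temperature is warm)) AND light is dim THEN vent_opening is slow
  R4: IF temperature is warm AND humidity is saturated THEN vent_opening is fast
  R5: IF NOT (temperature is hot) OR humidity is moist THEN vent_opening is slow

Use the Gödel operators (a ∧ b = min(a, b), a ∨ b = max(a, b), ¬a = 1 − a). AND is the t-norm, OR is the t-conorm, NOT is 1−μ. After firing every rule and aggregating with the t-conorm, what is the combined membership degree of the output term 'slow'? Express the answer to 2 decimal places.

R1: ¬dim=1−0.14=0.86, moist=0.37; AND[min(a, b)] → w = 0.37
R2: moist=0.37, warm=0.68; OR[max(a, b)] → w = 0.68
R3: (moist=0.37 OR ¬warm=1−0.68=0.32) = 0.37; AND[min(a, b)] with dim=0.14 → w = 0.14
R4: warm=0.68, saturated=0.29; AND[min(a, b)] → w = 0.29
R5: ¬hot=1−0.57=0.43, moist=0.37; OR[max(a, b)] → w = 0.43
Rules with consequent 'slow': {R3, R5} → strengths 0.14, 0.43
Aggregate via t-conorm [max(a, b)]: 0.43

0.43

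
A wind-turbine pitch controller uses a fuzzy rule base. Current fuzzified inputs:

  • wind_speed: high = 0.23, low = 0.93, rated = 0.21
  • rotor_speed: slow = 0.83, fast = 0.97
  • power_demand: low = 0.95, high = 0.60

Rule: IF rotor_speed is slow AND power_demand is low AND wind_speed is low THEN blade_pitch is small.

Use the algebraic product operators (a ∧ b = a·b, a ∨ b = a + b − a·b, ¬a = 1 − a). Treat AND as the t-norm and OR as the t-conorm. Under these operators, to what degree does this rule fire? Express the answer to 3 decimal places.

0.733

firing strength: slow=0.83, low=0.95, low=0.93; AND[a·b] → w = 0.7333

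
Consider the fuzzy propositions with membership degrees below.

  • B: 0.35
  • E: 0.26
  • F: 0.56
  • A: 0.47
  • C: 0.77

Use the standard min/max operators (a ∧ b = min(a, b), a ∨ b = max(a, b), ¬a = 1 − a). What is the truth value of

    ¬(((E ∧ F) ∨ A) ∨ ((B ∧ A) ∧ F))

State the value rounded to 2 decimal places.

0.53

E ∧ F = min(a, b) on (0.26, 0.56) = 0.26
(E ∧ F) ∨ A = max(a, b) on (0.26, 0.47) = 0.47
B ∧ A = min(a, b) on (0.35, 0.47) = 0.35
(B ∧ A) ∧ F = min(a, b) on (0.35, 0.56) = 0.35
((E ∧ F) ∨ A) ∨ ((B ∧ A) ∧ F) = max(a, b) on (0.47, 0.35) = 0.47
¬(((E ∧ F) ∨ A) ∨ ((B ∧ A) ∧ F)) = 1 − 0.47 = 0.53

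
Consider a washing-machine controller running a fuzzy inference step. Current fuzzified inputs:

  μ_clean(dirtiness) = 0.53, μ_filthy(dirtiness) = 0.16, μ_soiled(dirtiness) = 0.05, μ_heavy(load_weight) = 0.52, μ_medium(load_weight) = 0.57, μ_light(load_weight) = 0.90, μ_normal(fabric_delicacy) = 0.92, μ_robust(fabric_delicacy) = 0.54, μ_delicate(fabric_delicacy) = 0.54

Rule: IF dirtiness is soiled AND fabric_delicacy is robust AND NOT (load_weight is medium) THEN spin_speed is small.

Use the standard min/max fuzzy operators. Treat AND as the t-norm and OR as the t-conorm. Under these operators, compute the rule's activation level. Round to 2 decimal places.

0.05

firing strength: soiled=0.05, robust=0.54, ¬medium=1−0.57=0.43; AND[min(a, b)] → w = 0.05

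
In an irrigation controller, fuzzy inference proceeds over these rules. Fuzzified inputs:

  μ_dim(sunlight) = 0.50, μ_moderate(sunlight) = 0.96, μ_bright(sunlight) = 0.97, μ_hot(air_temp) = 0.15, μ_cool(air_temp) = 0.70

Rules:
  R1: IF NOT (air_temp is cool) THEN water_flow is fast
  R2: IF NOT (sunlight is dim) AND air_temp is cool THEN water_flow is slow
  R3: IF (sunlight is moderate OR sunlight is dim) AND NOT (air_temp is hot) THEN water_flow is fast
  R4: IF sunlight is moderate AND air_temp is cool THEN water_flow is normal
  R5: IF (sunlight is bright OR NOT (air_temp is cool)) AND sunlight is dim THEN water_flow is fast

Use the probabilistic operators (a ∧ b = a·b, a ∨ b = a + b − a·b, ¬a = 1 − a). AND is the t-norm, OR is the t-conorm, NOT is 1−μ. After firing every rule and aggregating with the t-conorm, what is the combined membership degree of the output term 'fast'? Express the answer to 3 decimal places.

R1: ¬cool=1−0.70=0.30 → w = 0.3000
R2: ¬dim=1−0.50=0.50, cool=0.70; AND[a·b] → w = 0.3500
R3: (moderate=0.96 OR dim=0.50) = 0.9800; AND[a·b] with ¬hot=1−0.15=0.85 → w = 0.8330
R4: moderate=0.96, cool=0.70; AND[a·b] → w = 0.6720
R5: (bright=0.97 OR ¬cool=1−0.70=0.30) = 0.9790; AND[a·b] with dim=0.50 → w = 0.4895
Rules with consequent 'fast': {R1, R3, R5} → strengths 0.3000, 0.8330, 0.4895
Aggregate via t-conorm [a + b − a·b]: 0.9403

0.940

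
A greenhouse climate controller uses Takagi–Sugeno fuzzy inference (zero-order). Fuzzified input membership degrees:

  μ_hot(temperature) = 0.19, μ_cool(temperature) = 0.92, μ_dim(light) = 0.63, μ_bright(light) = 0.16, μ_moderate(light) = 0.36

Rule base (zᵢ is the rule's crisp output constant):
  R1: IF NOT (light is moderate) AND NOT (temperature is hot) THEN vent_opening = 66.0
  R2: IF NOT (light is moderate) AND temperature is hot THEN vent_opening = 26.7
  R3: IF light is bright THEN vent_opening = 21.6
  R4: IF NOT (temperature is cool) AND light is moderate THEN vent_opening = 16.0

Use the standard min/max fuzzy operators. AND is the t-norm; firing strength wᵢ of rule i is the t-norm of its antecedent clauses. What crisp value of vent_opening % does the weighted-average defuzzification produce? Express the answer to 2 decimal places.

R1 (z=66.0): ¬moderate=1−0.36=0.64, ¬hot=1−0.19=0.81; AND[min(a, b)] → w = 0.64
R2 (z=26.7): ¬moderate=1−0.36=0.64, hot=0.19; AND[min(a, b)] → w = 0.19
R3 (z=21.6): bright=0.16 → w = 0.16
R4 (z=16.0): ¬cool=1−0.92=0.08, moderate=0.36; AND[min(a, b)] → w = 0.08
Weighted average = (0.64·66.0 + 0.19·26.7 + 0.16·21.6 + 0.08·16.0) / (0.64 + 0.19 + 0.16 + 0.08)
  = 52.0490 / 1.0700 = 48.64

48.64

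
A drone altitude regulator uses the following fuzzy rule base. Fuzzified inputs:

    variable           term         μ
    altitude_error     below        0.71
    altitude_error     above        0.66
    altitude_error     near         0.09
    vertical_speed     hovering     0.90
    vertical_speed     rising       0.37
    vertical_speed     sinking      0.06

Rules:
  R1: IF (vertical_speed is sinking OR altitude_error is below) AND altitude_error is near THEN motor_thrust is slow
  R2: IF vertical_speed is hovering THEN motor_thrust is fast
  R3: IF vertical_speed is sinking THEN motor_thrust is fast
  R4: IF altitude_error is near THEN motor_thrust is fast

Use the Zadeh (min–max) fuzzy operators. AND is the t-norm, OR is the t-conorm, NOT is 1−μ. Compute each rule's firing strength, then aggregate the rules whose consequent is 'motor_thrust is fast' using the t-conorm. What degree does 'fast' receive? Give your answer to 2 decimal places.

0.90

R1: (sinking=0.06 OR below=0.71) = 0.71; AND[min(a, b)] with near=0.09 → w = 0.09
R2: hovering=0.90 → w = 0.90
R3: sinking=0.06 → w = 0.06
R4: near=0.09 → w = 0.09
Rules with consequent 'fast': {R2, R3, R4} → strengths 0.90, 0.06, 0.09
Aggregate via t-conorm [max(a, b)]: 0.90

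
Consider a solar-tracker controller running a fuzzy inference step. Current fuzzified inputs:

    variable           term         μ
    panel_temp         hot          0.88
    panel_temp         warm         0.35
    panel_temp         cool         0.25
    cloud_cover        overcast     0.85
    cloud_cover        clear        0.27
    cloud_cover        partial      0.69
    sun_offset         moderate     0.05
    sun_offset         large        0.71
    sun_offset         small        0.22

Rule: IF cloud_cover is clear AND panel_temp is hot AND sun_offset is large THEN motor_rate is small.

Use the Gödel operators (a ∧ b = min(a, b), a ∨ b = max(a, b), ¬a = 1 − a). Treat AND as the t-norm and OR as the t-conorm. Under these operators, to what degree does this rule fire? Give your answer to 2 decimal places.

firing strength: clear=0.27, hot=0.88, large=0.71; AND[min(a, b)] → w = 0.27

0.27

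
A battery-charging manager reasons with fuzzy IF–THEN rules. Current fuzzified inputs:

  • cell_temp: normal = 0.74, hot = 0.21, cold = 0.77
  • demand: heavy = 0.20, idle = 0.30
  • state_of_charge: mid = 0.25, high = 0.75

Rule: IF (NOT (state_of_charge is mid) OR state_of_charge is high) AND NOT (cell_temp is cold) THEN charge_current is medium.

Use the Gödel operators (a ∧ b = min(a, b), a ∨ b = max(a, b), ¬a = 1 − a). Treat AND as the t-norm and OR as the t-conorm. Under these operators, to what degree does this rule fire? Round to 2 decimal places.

firing strength: (¬mid=1−0.25=0.75 OR high=0.75) = 0.75; AND[min(a, b)] with ¬cold=1−0.77=0.23 → w = 0.23

0.23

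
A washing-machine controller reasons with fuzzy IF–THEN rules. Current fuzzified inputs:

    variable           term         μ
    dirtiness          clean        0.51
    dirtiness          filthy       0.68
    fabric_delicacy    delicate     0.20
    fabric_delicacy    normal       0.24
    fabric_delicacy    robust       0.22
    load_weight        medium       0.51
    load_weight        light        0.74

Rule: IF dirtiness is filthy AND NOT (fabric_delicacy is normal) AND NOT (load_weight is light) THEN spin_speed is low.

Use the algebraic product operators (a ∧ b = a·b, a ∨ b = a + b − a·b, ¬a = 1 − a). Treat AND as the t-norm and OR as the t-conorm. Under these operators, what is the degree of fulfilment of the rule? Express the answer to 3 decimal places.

0.134

firing strength: filthy=0.68, ¬normal=1−0.24=0.76, ¬light=1−0.74=0.26; AND[a·b] → w = 0.1344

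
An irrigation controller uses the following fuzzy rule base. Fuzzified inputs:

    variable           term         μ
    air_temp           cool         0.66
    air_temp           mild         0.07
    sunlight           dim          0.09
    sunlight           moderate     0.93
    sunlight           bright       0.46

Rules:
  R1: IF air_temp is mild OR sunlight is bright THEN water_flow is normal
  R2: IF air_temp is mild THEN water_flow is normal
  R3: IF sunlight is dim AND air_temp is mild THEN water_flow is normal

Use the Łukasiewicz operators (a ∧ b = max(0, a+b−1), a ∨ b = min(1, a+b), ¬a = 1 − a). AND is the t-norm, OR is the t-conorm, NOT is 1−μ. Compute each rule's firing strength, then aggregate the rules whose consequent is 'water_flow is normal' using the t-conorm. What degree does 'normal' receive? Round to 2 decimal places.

R1: mild=0.07, bright=0.46; OR[min(1, a+b)] → w = 0.53
R2: mild=0.07 → w = 0.07
R3: dim=0.09, mild=0.07; AND[max(0, a+b−1)] → w = 0.00
Rules with consequent 'normal': {R1, R2, R3} → strengths 0.53, 0.07, 0.00
Aggregate via t-conorm [min(1, a+b)]: 0.60

0.60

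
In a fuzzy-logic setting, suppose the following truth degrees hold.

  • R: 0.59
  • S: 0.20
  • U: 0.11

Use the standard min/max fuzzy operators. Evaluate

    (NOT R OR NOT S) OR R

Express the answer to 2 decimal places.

0.80

NOT R = 1 − 0.59 = 0.41
NOT S = 1 − 0.20 = 0.80
NOT R OR NOT S = max(a, b) on (0.41, 0.80) = 0.80
(NOT R OR NOT S) OR R = max(a, b) on (0.80, 0.59) = 0.80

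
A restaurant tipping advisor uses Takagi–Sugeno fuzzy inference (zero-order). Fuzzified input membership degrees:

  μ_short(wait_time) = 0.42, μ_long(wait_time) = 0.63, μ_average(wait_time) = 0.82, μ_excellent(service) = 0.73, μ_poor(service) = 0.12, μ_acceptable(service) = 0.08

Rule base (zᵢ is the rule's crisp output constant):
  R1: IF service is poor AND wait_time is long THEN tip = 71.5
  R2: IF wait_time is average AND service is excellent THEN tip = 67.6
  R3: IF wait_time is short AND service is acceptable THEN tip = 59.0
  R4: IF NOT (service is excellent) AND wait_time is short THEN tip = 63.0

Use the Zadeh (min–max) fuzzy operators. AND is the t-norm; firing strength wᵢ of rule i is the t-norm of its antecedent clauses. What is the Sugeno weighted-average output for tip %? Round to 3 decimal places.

R1 (z=71.5): poor=0.12, long=0.63; AND[min(a, b)] → w = 0.12
R2 (z=67.6): average=0.82, excellent=0.73; AND[min(a, b)] → w = 0.73
R3 (z=59.0): short=0.42, acceptable=0.08; AND[min(a, b)] → w = 0.08
R4 (z=63.0): ¬excellent=1−0.73=0.27, short=0.42; AND[min(a, b)] → w = 0.27
Weighted average = (0.12·71.5 + 0.73·67.6 + 0.08·59.0 + 0.27·63.0) / (0.12 + 0.73 + 0.08 + 0.27)
  = 79.6580 / 1.2000 = 66.382

66.382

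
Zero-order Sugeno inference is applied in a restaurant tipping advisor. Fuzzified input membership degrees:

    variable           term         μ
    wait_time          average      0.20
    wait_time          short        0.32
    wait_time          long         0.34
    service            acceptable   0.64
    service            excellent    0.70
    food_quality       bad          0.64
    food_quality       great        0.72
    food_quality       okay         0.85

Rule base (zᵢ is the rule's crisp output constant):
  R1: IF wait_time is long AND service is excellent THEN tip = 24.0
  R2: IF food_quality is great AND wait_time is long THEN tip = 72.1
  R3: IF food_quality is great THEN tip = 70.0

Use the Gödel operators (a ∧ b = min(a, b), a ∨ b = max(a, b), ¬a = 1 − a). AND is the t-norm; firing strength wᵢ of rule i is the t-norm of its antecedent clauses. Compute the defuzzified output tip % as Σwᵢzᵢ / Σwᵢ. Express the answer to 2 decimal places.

R1 (z=24.0): long=0.34, excellent=0.70; AND[min(a, b)] → w = 0.34
R2 (z=72.1): great=0.72, long=0.34; AND[min(a, b)] → w = 0.34
R3 (z=70.0): great=0.72 → w = 0.72
Weighted average = (0.34·24.0 + 0.34·72.1 + 0.72·70.0) / (0.34 + 0.34 + 0.72)
  = 83.0740 / 1.4000 = 59.34

59.34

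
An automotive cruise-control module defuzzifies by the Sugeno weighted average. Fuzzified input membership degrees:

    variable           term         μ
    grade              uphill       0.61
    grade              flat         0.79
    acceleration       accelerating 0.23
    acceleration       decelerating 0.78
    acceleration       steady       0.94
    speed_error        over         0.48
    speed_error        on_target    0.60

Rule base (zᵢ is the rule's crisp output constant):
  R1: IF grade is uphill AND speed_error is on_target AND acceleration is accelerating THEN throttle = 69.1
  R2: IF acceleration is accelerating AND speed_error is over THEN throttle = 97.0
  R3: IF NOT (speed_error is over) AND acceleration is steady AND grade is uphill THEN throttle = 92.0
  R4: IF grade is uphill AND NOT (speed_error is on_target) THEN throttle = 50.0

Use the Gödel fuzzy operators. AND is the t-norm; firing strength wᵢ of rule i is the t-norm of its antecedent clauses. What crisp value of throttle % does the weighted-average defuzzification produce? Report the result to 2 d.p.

76.84

R1 (z=69.1): uphill=0.61, on_target=0.60, accelerating=0.23; AND[min(a, b)] → w = 0.23
R2 (z=97.0): accelerating=0.23, over=0.48; AND[min(a, b)] → w = 0.23
R3 (z=92.0): ¬over=1−0.48=0.52, steady=0.94, uphill=0.61; AND[min(a, b)] → w = 0.52
R4 (z=50.0): uphill=0.61, ¬on_target=1−0.60=0.40; AND[min(a, b)] → w = 0.40
Weighted average = (0.23·69.1 + 0.23·97.0 + 0.52·92.0 + 0.40·50.0) / (0.23 + 0.23 + 0.52 + 0.40)
  = 106.0430 / 1.3800 = 76.84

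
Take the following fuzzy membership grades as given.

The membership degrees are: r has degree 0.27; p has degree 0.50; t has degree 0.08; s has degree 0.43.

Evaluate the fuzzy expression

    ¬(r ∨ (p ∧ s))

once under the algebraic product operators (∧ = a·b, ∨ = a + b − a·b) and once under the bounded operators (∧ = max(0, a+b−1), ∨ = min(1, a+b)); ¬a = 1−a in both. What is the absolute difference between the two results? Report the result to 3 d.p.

0.157

Under algebraic product:
  p ∧ s = a·b on (0.5000, 0.4300) = 0.2150
  r ∨ (p ∧ s) = a + b − a·b on (0.2700, 0.2150) = 0.4269
  ¬(r ∨ (p ∧ s)) = 1 − 0.4269 = 0.5731
  → value = 0.5731
Under bounded:
  p ∧ s = max(0, a+b−1) on (0.50, 0.43) = 0.00
  r ∨ (p ∧ s) = min(1, a+b) on (0.27, 0.00) = 0.27
  ¬(r ∨ (p ∧ s)) = 1 − 0.27 = 0.73
  → value = 0.7300
|0.5731 − 0.7300| = 0.157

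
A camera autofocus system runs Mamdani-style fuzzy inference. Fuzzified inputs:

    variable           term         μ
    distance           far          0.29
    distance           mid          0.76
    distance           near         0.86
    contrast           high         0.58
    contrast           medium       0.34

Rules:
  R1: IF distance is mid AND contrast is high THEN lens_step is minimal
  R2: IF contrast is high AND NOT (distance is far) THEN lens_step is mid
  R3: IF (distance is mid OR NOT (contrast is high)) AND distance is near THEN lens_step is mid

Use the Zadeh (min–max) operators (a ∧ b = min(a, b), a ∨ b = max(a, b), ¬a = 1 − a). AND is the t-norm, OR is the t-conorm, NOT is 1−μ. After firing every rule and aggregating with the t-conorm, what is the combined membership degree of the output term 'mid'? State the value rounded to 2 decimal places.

R1: mid=0.76, high=0.58; AND[min(a, b)] → w = 0.58
R2: high=0.58, ¬far=1−0.29=0.71; AND[min(a, b)] → w = 0.58
R3: (mid=0.76 OR ¬high=1−0.58=0.42) = 0.76; AND[min(a, b)] with near=0.86 → w = 0.76
Rules with consequent 'mid': {R2, R3} → strengths 0.58, 0.76
Aggregate via t-conorm [max(a, b)]: 0.76

0.76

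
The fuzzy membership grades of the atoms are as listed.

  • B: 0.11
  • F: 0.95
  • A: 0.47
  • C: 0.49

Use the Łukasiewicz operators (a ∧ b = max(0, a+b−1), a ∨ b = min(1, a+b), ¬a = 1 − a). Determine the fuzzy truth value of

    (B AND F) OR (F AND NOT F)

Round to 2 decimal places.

B AND F = max(0, a+b−1) on (0.11, 0.95) = 0.06
NOT F = 1 − 0.95 = 0.05
F AND NOT F = max(0, a+b−1) on (0.95, 0.05) = 0.00
(B AND F) OR (F AND NOT F) = min(1, a+b) on (0.06, 0.00) = 0.06

0.06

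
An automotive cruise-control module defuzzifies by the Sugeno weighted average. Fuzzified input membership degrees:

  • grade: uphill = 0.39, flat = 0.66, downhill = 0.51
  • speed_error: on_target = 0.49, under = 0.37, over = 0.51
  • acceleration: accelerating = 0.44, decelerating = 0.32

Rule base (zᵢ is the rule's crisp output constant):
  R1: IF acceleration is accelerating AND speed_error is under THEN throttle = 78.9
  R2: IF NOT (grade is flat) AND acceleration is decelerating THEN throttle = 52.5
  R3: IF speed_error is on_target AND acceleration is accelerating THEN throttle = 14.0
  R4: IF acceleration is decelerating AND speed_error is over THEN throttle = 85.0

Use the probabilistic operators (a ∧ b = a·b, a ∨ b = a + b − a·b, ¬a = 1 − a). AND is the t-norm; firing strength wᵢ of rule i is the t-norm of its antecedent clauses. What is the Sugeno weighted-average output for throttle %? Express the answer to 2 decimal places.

54.50

R1 (z=78.9): accelerating=0.44, under=0.37; AND[a·b] → w = 0.1628
R2 (z=52.5): ¬flat=1−0.66=0.34, decelerating=0.32; AND[a·b] → w = 0.1088
R3 (z=14.0): on_target=0.49, accelerating=0.44; AND[a·b] → w = 0.2156
R4 (z=85.0): decelerating=0.32, over=0.51; AND[a·b] → w = 0.1632
Weighted average = (0.1628·78.9 + 0.1088·52.5 + 0.2156·14.0 + 0.1632·85.0) / (0.1628 + 0.1088 + 0.2156 + 0.1632)
  = 35.4473 / 0.6504 = 54.50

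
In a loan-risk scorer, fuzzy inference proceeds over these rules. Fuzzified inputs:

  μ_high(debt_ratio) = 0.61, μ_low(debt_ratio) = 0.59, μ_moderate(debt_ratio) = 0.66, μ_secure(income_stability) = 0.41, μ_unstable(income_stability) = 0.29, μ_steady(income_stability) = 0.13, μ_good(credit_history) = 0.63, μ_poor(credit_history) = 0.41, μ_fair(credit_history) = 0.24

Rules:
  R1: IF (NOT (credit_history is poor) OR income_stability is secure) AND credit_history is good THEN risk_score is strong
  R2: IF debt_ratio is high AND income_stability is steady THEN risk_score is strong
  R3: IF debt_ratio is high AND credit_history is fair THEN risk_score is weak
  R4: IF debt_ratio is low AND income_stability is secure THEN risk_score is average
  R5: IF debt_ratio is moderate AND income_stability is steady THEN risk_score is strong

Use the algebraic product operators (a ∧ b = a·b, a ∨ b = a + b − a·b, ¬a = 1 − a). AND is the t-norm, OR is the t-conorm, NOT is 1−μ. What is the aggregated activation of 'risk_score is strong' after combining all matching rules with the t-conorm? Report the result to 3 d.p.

0.560

R1: (¬poor=1−0.41=0.59 OR secure=0.41) = 0.7581; AND[a·b] with good=0.63 → w = 0.4776
R2: high=0.61, steady=0.13; AND[a·b] → w = 0.0793
R3: high=0.61, fair=0.24; AND[a·b] → w = 0.1464
R4: low=0.59, secure=0.41; AND[a·b] → w = 0.2419
R5: moderate=0.66, steady=0.13; AND[a·b] → w = 0.0858
Rules with consequent 'strong': {R1, R2, R5} → strengths 0.4776, 0.0793, 0.0858
Aggregate via t-conorm [a + b − a·b]: 0.5603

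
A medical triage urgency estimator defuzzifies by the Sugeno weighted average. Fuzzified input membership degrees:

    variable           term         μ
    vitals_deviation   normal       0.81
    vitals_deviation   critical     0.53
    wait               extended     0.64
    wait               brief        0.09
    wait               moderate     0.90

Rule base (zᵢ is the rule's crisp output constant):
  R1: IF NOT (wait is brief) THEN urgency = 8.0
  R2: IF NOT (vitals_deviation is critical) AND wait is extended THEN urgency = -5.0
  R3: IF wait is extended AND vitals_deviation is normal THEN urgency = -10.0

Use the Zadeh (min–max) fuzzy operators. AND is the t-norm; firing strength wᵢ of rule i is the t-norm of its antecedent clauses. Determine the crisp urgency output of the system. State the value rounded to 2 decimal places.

R1 (z=8.0): ¬brief=1−0.09=0.91 → w = 0.91
R2 (z=-5.0): ¬critical=1−0.53=0.47, extended=0.64; AND[min(a, b)] → w = 0.47
R3 (z=-10.0): extended=0.64, normal=0.81; AND[min(a, b)] → w = 0.64
Weighted average = (0.91·8.0 + 0.47·-5.0 + 0.64·-10.0) / (0.91 + 0.47 + 0.64)
  = -1.4700 / 2.0200 = -0.73

-0.73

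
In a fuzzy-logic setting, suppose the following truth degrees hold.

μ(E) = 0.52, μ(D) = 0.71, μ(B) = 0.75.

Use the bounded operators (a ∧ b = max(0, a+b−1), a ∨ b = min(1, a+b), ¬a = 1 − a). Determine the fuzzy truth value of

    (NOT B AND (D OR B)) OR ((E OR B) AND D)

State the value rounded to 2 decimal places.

NOT B = 1 − 0.75 = 0.25
D OR B = min(1, a+b) on (0.71, 0.75) = 1.00
NOT B AND (D OR B) = max(0, a+b−1) on (0.25, 1.00) = 0.25
E OR B = min(1, a+b) on (0.52, 0.75) = 1.00
(E OR B) AND D = max(0, a+b−1) on (1.00, 0.71) = 0.71
(NOT B AND (D OR B)) OR ((E OR B) AND D) = min(1, a+b) on (0.25, 0.71) = 0.96

0.96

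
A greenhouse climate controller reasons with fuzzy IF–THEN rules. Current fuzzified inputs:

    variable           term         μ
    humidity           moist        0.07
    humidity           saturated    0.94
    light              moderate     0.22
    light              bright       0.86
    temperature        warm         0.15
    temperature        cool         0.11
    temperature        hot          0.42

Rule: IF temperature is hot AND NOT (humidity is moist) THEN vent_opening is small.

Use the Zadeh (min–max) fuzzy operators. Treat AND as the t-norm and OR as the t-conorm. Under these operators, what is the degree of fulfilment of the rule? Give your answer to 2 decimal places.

0.42

firing strength: hot=0.42, ¬moist=1−0.07=0.93; AND[min(a, b)] → w = 0.42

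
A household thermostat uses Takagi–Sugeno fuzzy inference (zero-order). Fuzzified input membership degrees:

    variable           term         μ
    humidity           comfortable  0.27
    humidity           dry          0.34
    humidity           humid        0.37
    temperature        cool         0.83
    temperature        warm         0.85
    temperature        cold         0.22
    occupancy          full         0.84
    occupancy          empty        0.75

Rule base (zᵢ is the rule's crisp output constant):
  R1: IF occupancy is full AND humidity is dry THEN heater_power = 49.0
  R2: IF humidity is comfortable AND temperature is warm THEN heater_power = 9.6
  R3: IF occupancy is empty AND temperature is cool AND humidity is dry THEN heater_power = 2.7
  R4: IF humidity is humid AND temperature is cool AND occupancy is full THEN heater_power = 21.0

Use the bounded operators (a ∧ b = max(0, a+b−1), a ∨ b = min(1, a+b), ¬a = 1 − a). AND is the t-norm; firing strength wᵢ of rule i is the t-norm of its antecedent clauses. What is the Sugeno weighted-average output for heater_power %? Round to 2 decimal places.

31.80

R1 (z=49.0): full=0.84, dry=0.34; AND[max(0, a+b−1)] → w = 0.18
R2 (z=9.6): comfortable=0.27, warm=0.85; AND[max(0, a+b−1)] → w = 0.12
R3 (z=2.7): empty=0.75, cool=0.83, dry=0.34; AND[max(0, a+b−1)] → w = 0.00
R4 (z=21.0): humid=0.37, cool=0.83, full=0.84; AND[max(0, a+b−1)] → w = 0.04
Weighted average = (0.18·49.0 + 0.12·9.6 + 0.00·2.7 + 0.04·21.0) / (0.18 + 0.12 + 0.00 + 0.04)
  = 10.8120 / 0.3400 = 31.80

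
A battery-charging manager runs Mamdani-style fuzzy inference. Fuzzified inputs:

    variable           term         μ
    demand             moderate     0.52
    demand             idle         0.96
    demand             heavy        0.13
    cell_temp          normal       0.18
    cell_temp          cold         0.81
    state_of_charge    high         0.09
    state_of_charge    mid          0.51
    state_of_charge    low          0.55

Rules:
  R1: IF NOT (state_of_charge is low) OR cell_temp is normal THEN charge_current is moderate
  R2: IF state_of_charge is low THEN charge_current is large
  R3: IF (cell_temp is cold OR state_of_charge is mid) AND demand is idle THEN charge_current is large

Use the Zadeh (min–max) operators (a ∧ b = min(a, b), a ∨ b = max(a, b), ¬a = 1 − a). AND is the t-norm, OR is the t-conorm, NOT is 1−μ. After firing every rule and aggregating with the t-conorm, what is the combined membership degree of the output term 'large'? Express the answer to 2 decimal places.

R1: ¬low=1−0.55=0.45, normal=0.18; OR[max(a, b)] → w = 0.45
R2: low=0.55 → w = 0.55
R3: (cold=0.81 OR mid=0.51) = 0.81; AND[min(a, b)] with idle=0.96 → w = 0.81
Rules with consequent 'large': {R2, R3} → strengths 0.55, 0.81
Aggregate via t-conorm [max(a, b)]: 0.81

0.81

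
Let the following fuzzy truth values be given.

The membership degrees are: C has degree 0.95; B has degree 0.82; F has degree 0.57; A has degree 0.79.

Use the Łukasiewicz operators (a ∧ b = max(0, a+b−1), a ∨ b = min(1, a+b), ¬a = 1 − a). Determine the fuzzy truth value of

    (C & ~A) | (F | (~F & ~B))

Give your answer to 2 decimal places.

0.73

~A = 1 − 0.79 = 0.21
C & ~A = max(0, a+b−1) on (0.95, 0.21) = 0.16
~F = 1 − 0.57 = 0.43
~B = 1 − 0.82 = 0.18
~F & ~B = max(0, a+b−1) on (0.43, 0.18) = 0.00
F | (~F & ~B) = min(1, a+b) on (0.57, 0.00) = 0.57
(C & ~A) | (F | (~F & ~B)) = min(1, a+b) on (0.16, 0.57) = 0.73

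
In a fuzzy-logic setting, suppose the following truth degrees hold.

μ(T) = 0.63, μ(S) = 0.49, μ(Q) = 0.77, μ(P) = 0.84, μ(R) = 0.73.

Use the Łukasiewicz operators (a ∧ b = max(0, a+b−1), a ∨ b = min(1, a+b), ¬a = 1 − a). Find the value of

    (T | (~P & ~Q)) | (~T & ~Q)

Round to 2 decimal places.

0.63

~P = 1 − 0.84 = 0.16
~Q = 1 − 0.77 = 0.23
~P & ~Q = max(0, a+b−1) on (0.16, 0.23) = 0.00
T | (~P & ~Q) = min(1, a+b) on (0.63, 0.00) = 0.63
~T = 1 − 0.63 = 0.37
~Q = 1 − 0.77 = 0.23
~T & ~Q = max(0, a+b−1) on (0.37, 0.23) = 0.00
(T | (~P & ~Q)) | (~T & ~Q) = min(1, a+b) on (0.63, 0.00) = 0.63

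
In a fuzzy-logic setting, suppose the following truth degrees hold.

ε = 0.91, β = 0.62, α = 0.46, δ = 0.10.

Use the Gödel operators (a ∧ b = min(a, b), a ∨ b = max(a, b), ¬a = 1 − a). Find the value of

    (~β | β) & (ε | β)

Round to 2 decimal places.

0.62

~β = 1 − 0.62 = 0.38
~β | β = max(a, b) on (0.38, 0.62) = 0.62
ε | β = max(a, b) on (0.91, 0.62) = 0.91
(~β | β) & (ε | β) = min(a, b) on (0.62, 0.91) = 0.62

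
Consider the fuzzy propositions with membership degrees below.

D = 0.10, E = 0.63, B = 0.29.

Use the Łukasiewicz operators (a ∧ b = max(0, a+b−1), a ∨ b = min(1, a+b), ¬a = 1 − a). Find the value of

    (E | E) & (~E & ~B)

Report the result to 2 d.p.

0.08

E | E = min(1, a+b) on (0.63, 0.63) = 1.00
~E = 1 − 0.63 = 0.37
~B = 1 − 0.29 = 0.71
~E & ~B = max(0, a+b−1) on (0.37, 0.71) = 0.08
(E | E) & (~E & ~B) = max(0, a+b−1) on (1.00, 0.08) = 0.08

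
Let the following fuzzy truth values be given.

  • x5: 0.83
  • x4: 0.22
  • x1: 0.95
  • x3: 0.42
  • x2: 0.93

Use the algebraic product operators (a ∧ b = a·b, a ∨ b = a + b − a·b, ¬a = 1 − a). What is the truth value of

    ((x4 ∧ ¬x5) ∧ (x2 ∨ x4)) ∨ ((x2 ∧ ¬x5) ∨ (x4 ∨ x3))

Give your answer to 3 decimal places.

0.633

¬x5 = 1 − 0.8300 = 0.1700
x4 ∧ ¬x5 = a·b on (0.2200, 0.1700) = 0.0374
x2 ∨ x4 = a + b − a·b on (0.9300, 0.2200) = 0.9454
(x4 ∧ ¬x5) ∧ (x2 ∨ x4) = a·b on (0.0374, 0.9454) = 0.0354
¬x5 = 1 − 0.8300 = 0.1700
x2 ∧ ¬x5 = a·b on (0.9300, 0.1700) = 0.1581
x4 ∨ x3 = a + b − a·b on (0.2200, 0.4200) = 0.5476
(x2 ∧ ¬x5) ∨ (x4 ∨ x3) = a + b − a·b on (0.1581, 0.5476) = 0.6191
((x4 ∧ ¬x5) ∧ (x2 ∨ x4)) ∨ ((x2 ∧ ¬x5) ∨ (x4 ∨ x3)) = a + b − a·b on (0.0354, 0.6191) = 0.6326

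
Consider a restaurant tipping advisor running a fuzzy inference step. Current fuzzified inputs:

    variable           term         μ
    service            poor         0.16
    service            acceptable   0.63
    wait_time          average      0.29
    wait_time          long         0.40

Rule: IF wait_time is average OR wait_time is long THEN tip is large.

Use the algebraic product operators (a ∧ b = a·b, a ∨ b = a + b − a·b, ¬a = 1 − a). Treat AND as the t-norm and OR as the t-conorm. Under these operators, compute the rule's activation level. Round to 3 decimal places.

firing strength: average=0.29, long=0.40; OR[a + b − a·b] → w = 0.5740

0.574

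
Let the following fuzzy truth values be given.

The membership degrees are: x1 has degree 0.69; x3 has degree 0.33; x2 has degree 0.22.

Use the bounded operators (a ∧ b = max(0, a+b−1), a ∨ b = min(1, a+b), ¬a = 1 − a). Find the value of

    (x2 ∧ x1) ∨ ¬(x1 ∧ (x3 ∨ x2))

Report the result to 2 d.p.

0.76

x2 ∧ x1 = max(0, a+b−1) on (0.22, 0.69) = 0.00
x3 ∨ x2 = min(1, a+b) on (0.33, 0.22) = 0.55
x1 ∧ (x3 ∨ x2) = max(0, a+b−1) on (0.69, 0.55) = 0.24
¬(x1 ∧ (x3 ∨ x2)) = 1 − 0.24 = 0.76
(x2 ∧ x1) ∨ ¬(x1 ∧ (x3 ∨ x2)) = min(1, a+b) on (0.00, 0.76) = 0.76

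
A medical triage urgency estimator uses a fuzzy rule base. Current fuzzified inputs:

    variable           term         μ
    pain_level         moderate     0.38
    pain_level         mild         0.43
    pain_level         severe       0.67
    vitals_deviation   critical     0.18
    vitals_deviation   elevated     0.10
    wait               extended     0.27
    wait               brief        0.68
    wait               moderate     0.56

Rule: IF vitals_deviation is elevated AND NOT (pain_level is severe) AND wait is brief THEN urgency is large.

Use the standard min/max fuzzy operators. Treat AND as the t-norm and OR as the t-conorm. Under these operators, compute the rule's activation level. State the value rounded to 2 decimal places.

0.10

firing strength: elevated=0.10, ¬severe=1−0.67=0.33, brief=0.68; AND[min(a, b)] → w = 0.10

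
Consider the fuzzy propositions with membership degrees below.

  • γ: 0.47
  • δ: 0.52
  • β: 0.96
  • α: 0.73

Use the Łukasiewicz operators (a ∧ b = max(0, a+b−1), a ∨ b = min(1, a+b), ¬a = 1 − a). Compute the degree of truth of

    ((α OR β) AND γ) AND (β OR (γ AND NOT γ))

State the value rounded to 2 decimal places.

α OR β = min(1, a+b) on (0.73, 0.96) = 1.00
(α OR β) AND γ = max(0, a+b−1) on (1.00, 0.47) = 0.47
NOT γ = 1 − 0.47 = 0.53
γ AND NOT γ = max(0, a+b−1) on (0.47, 0.53) = 0.00
β OR (γ AND NOT γ) = min(1, a+b) on (0.96, 0.00) = 0.96
((α OR β) AND γ) AND (β OR (γ AND NOT γ)) = max(0, a+b−1) on (0.47, 0.96) = 0.43

0.43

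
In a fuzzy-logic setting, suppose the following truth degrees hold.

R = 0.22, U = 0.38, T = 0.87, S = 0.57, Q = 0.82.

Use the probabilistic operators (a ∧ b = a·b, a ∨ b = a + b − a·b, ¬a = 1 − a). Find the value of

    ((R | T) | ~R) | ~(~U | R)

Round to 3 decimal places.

0.984

R | T = a + b − a·b on (0.2200, 0.8700) = 0.8986
~R = 1 − 0.2200 = 0.7800
(R | T) | ~R = a + b − a·b on (0.8986, 0.7800) = 0.9777
~U = 1 − 0.3800 = 0.6200
~U | R = a + b − a·b on (0.6200, 0.2200) = 0.7036
~(~U | R) = 1 − 0.7036 = 0.2964
((R | T) | ~R) | ~(~U | R) = a + b − a·b on (0.9777, 0.2964) = 0.9843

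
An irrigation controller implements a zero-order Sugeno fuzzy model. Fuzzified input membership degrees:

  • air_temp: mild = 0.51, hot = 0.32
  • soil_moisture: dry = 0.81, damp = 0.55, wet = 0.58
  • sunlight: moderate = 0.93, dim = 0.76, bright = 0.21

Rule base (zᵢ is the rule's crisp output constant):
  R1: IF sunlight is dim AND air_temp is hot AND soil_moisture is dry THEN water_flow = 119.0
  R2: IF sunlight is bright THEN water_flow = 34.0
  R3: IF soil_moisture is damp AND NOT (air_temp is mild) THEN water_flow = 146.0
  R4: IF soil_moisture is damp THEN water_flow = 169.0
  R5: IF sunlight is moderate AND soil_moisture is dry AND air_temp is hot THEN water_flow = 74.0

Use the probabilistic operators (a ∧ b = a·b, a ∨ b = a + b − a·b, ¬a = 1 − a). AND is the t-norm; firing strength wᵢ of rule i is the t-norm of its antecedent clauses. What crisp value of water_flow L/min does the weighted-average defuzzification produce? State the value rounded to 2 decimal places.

123.14

R1 (z=119.0): dim=0.76, hot=0.32, dry=0.81; AND[a·b] → w = 0.1970
R2 (z=34.0): bright=0.21 → w = 0.2100
R3 (z=146.0): damp=0.55, ¬mild=1−0.51=0.49; AND[a·b] → w = 0.2695
R4 (z=169.0): damp=0.55 → w = 0.5500
R5 (z=74.0): moderate=0.93, dry=0.81, hot=0.32; AND[a·b] → w = 0.2411
Weighted average = (0.1970·119.0 + 0.2100·34.0 + 0.2695·146.0 + 0.5500·169.0 + 0.2411·74.0) / (0.1970 + 0.2100 + 0.2695 + 0.5500 + 0.2411)
  = 180.7172 / 1.4675 = 123.14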